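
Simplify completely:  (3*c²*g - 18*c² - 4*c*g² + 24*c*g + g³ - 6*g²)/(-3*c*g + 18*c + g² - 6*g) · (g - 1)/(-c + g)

g - 1

Factor: 3*c²*g - 18*c² - 4*c*g² + 24*c*g + g³ - 6*g² = (-3*c + g)·(g - 6)·(-c + g);  -3*c*g + 18*c + g² - 6*g = (-3*c + g)·(g - 6)
Cancel the common factors (g - 6), (-c + g), (-3*c + g).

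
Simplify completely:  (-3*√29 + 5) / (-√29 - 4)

(-17*√29 + 107)/13

Multiply numerator and denominator by -4 + √29.
Denominator becomes -13; numerator becomes -107 + 17*√29.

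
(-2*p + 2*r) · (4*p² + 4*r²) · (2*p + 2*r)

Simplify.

((2*r)+(2*p))((2*r)-(2*p)) = -4*p² + 4*r²; continue pairing.

-16*p⁴ + 16*r⁴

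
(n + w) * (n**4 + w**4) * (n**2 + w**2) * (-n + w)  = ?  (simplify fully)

Telescope via difference of squares: (w+n)(w-n) = -n**2 + w**2, then repeat with the next factor.

-n**8 + w**8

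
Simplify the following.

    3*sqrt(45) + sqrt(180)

3*sqrt(45) = 9*sqrt(5); sqrt(180) = 6*sqrt(5)
Combine: (9 + 6)·sqrt(5) = 15*sqrt(5)

15*sqrt(5)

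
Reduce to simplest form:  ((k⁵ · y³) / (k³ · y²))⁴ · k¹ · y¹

k⁹*y⁵

Inside the bracket: k² · y¹
Raise to the power 4: k⁸ · y⁴
Multiply by k¹ · y¹: add exponents.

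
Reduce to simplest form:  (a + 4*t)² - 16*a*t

(a - 4*t)²

Expand the square and combine the 16*a*t term.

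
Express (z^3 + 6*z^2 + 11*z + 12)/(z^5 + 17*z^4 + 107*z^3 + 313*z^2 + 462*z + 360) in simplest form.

Factor: z^3 + 6*z^2 + 11*z + 12 = (z^2 + 2*z + 3)*(z + 4);  z^5 + 17*z^4 + 107*z^3 + 313*z^2 + 462*z + 360 = (z^2 + 2*z + 3)*(z + 6)*(z + 4)*(z + 5)
Cancel the common factors (z^2 + 2*z + 3), (z + 4).

1/(z^2 + 11*z + 30)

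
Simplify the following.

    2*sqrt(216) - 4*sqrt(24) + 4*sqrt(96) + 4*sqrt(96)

2*sqrt(216) = 12*sqrt(6); 4*sqrt(24) = 8*sqrt(6); 4*sqrt(96) = 16*sqrt(6); 4*sqrt(96) = 16*sqrt(6)
Combine: (12 - 8 + 16 + 16)·sqrt(6) = 36*sqrt(6)

36*sqrt(6)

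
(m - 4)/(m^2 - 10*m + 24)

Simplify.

Factor: m^2 - 10*m + 24 = (m - 4)*(m - 6)
Cancel the common factor (m - 4).

1/(m - 6)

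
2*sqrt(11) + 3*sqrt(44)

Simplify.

2*sqrt(11) = 2*sqrt(11); 3*sqrt(44) = 6*sqrt(11)
Combine: (2 + 6)·sqrt(11) = 8*sqrt(11)

8*sqrt(11)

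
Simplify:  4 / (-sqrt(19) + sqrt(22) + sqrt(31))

(-34*sqrt(19) + 10*sqrt(31) + 28*sqrt(22) + 2*sqrt(12958))/393

Group as (sqrt(22) + sqrt(31)) - sqrt(19); multiply by (sqrt(22) + sqrt(31)) + sqrt(19), then rationalise the remaining surd.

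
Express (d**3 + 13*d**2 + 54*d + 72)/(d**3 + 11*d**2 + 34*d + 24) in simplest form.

(d + 3)/(d + 1)

Factor: d**3 + 13*d**2 + 54*d + 72 = (d + 6)*(d + 4)*(d + 3);  d**3 + 11*d**2 + 34*d + 24 = (d + 6)*(d + 4)*(d + 1)
Cancel the common factors (d + 6), (d + 4).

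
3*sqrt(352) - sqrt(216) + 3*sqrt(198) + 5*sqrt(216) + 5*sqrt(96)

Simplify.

3*sqrt(352) = 12*sqrt(22); sqrt(216) = 6*sqrt(6); 3*sqrt(198) = 9*sqrt(22); 5*sqrt(216) = 30*sqrt(6); 5*sqrt(96) = 20*sqrt(6)

21*sqrt(22) + 44*sqrt(6)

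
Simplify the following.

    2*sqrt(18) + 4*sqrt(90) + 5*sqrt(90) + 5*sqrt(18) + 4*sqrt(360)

21*sqrt(2) + 51*sqrt(10)

2*sqrt(18) = 6*sqrt(2); 4*sqrt(90) = 12*sqrt(10); 5*sqrt(90) = 15*sqrt(10); 5*sqrt(18) = 15*sqrt(2); 4*sqrt(360) = 24*sqrt(10)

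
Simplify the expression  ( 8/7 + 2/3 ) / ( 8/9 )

57/28

Numerator: 8/7 + 2/3 = 38/21
Denominator: 8/9 = 8/9
Divide: (38/21) · (9/8) = 57/28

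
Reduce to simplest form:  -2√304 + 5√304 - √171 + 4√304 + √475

30*√19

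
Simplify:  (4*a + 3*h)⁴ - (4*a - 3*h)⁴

Write as f((4*a),(3*h)) - f((4*a),-(3*h)) and expand.

1536*a³*h + 864*a*h³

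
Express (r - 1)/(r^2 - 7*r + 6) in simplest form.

1/(r - 6)

Factor: r^2 - 7*r + 6 = (r - 1)*(r - 6)
Cancel the common factor (r - 1).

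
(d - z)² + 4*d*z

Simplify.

After expansion: d² + 2*d*z + z² — a perfect-square trinomial.

(d + z)²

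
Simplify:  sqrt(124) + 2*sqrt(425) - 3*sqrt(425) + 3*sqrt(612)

2*sqrt(31) + 13*sqrt(17)

sqrt(124) = 2*sqrt(31); 2*sqrt(425) = 10*sqrt(17); 3*sqrt(425) = 15*sqrt(17); 3*sqrt(612) = 18*sqrt(17)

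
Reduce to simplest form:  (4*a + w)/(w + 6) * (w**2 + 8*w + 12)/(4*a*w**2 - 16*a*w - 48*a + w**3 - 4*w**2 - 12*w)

Factor: w**2 + 8*w + 12 = (w + 2)*(w + 6);  4*a*w**2 - 16*a*w - 48*a + w**3 - 4*w**2 - 12*w = (w + 2)*(4*a + w)*(w - 6)
Cancel the common factors (w + 6), (w + 2), (4*a + w).

1/(w - 6)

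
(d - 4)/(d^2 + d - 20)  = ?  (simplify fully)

Factor: d^2 + d - 20 = (d - 4)*(d + 5)
Cancel the common factor (d - 4).

1/(d + 5)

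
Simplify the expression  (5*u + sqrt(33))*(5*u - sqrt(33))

25*u^2 - 33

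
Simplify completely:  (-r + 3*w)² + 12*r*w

(r + 3*w)²

Expand the square and combine the 12*r*w term.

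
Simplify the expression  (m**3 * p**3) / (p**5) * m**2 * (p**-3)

m**5/p**5

Quotient: m**3 * (p**-2)
Multiply by m**2 * (p**-3): add exponents.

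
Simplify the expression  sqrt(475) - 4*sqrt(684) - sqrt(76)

-21*sqrt(19)

sqrt(475) = 5*sqrt(19); 4*sqrt(684) = 24*sqrt(19); sqrt(76) = 2*sqrt(19)
Combine: (5 - 24 - 2)·sqrt(19) = -21*sqrt(19)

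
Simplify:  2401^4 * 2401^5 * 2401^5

2401^4 = 7^16; 2401^5 = 7^20; 2401^5 = 7^20
Combine exponents: 7^56

7^56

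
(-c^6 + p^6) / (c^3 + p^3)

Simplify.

-c^6 + p^6 factors as (-c + p)*(c + p)*(c^2 - c*p + p^2)*(c^2 + c*p + p^2).

-c^3 + p^3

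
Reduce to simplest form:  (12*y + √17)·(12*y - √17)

144*y² - 17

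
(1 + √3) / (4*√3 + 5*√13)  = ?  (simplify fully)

(-12 - 4*√3 + 5*√13 + 5*√39)/277

Multiply numerator and denominator by -5*√13 + 4*√3.
Denominator becomes -277; numerator becomes -5*√39 - 5*√13 + 4*√3 + 12.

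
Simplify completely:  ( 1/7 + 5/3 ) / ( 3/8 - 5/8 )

Numerator: 1/7 + 5/3 = 38/21
Denominator: 3/8 - 5/8 = -1/4
Divide: (38/21) · (-4) = -152/21

-152/21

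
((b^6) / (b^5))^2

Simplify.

Inside the bracket: b^1
Raise to the power 2: b^2

b^2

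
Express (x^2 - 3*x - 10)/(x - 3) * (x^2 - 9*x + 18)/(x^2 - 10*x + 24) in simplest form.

Factor: x^2 - 3*x - 10 = (x - 5)*(x + 2);  x^2 - 9*x + 18 = (x - 3)*(x - 6);  x^2 - 10*x + 24 = (x - 4)*(x - 6)
Cancel the common factors (x - 6), (x - 3).

(x^2 - 3*x - 10)/(x - 4)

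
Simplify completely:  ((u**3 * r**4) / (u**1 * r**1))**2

r**6*u**4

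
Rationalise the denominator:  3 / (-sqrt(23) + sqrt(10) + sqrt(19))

Group as (sqrt(10) + sqrt(19)) - sqrt(23); multiply by (sqrt(10) + sqrt(19)) + sqrt(23), then rationalise the remaining surd.

(-9*sqrt(23) + 21*sqrt(19) + 48*sqrt(10) + 3*sqrt(4370))/362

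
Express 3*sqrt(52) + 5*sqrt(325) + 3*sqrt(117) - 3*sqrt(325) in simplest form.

25*sqrt(13)

3*sqrt(52) = 6*sqrt(13); 5*sqrt(325) = 25*sqrt(13); 3*sqrt(117) = 9*sqrt(13); 3*sqrt(325) = 15*sqrt(13)
Combine: (6 + 25 + 9 - 15)·sqrt(13) = 25*sqrt(13)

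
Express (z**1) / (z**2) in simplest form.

1/z

Quotient: (z**-1)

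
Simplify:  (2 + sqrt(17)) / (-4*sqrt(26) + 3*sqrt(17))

(-4*sqrt(442) - 51 - 8*sqrt(26) - 6*sqrt(17))/263

Multiply numerator and denominator by 3*sqrt(17) + 4*sqrt(26).
Denominator becomes -263; numerator becomes 6*sqrt(17) + 8*sqrt(26) + 51 + 4*sqrt(442).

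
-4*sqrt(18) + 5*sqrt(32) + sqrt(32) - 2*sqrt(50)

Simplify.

4*sqrt(18) = 12*sqrt(2); 5*sqrt(32) = 20*sqrt(2); sqrt(32) = 4*sqrt(2); 2*sqrt(50) = 10*sqrt(2)
Combine: (-12 + 20 + 4 - 10)·sqrt(2) = 2*sqrt(2)

2*sqrt(2)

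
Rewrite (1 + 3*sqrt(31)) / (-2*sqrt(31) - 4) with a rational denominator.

(-91 + 5*sqrt(31))/54

Multiply numerator and denominator by -4 + 2*sqrt(31).
Denominator becomes -108; numerator becomes -10*sqrt(31) + 182.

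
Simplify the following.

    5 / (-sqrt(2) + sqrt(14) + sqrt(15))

Group as (sqrt(14) + sqrt(15)) - sqrt(2); multiply by (sqrt(14) + sqrt(15)) + sqrt(2), then rationalise the remaining surd.

(-135*sqrt(2) + 5*sqrt(15) + 15*sqrt(14) + 20*sqrt(105))/111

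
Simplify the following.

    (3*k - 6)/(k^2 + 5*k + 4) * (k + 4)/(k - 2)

3/(k + 1)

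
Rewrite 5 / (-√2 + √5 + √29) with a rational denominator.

Group as (√5 + √29) - √2; multiply by (√5 + √29) + √2, then rationalise the remaining surd.

(-65*√5 - 5*√290 + 80*√2 + 55*√29)/222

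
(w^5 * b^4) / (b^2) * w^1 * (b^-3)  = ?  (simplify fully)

Quotient: w^5 * b^2
Multiply by w^1 * (b^-3): add exponents.

w^6/b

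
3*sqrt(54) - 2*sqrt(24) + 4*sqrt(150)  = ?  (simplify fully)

3*sqrt(54) = 9*sqrt(6); 2*sqrt(24) = 4*sqrt(6); 4*sqrt(150) = 20*sqrt(6)
Combine: (9 - 4 + 20)·sqrt(6) = 25*sqrt(6)

25*sqrt(6)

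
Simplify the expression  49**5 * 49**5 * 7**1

7**21

49**5 = 7**10; 49**5 = 7**10; 7**1 = 7**1
Combine exponents: 7**21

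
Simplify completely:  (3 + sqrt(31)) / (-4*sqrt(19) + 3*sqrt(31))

(-4*sqrt(589) - 93 - 12*sqrt(19) - 9*sqrt(31))/25

Multiply numerator and denominator by 3*sqrt(31) + 4*sqrt(19).
Denominator becomes -25; numerator becomes 9*sqrt(31) + 12*sqrt(19) + 93 + 4*sqrt(589).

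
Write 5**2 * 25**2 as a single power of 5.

5**2 = 5**2; 25**2 = 5**4
Combine exponents: 5**6

5**6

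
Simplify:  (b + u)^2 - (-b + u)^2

Binomially expand both and collect terms in u, b.

4*b*u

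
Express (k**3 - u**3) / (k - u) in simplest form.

Factor as (a-b)(a**2+ab+b**2) with a=k, b=u.

k**2 + k*u + u**2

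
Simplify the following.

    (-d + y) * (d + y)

-d^2 + y^2

(y+d)(y-d) = -d^2 + y^2.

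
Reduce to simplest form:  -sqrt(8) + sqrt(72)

4*sqrt(2)

sqrt(8) = 2*sqrt(2); sqrt(72) = 6*sqrt(2)
Combine: (-2 + 6)·sqrt(2) = 4*sqrt(2)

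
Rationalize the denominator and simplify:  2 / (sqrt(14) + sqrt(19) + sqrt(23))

Group as (sqrt(14) + sqrt(19)) + sqrt(23); multiply by (sqrt(14) + sqrt(19)) - sqrt(23), then rationalise the remaining surd.

(-sqrt(6118) + 5*sqrt(23) + 9*sqrt(19) + 14*sqrt(14))/241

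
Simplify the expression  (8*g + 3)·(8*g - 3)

Difference of squares with P = 8*g, Q = 3.

64*g² - 9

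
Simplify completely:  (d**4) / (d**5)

Quotient: (d**-1)

1/d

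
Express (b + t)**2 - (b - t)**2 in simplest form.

Only the odd-power cross terms survive.

4*b*t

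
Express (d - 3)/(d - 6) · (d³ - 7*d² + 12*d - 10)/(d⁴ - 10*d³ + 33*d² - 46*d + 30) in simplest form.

1/(d - 6)

Factor: d³ - 7*d² + 12*d - 10 = (d² - 2*d + 2)·(d - 5);  d⁴ - 10*d³ + 33*d² - 46*d + 30 = (d - 5)·(d - 3)·(d² - 2*d + 2)
Cancel the common factors (d² - 2*d + 2), (d - 3), (d - 5).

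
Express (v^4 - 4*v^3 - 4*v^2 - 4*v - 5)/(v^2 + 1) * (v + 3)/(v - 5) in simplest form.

Factor: v^4 - 4*v^3 - 4*v^2 - 4*v - 5 = (v^2 + 1)*(v + 1)*(v - 5)
Cancel the common factors (v^2 + 1), (v - 5).

v^2 + 4*v + 3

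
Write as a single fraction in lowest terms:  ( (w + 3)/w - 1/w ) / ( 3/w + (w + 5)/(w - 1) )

(w^2 + w - 2)/(w^2 + 8*w - 3)

Numerator: (w + 3)/w - 1/w = (w + 2)/w
Denominator: 3/w + (w + 5)/(w - 1) = (w^2 + 8*w - 3)/(w^2 - w)
Divide: ((w + 2)/w) · ((w^2 - w)/(w^2 + 8*w - 3)) = (w^2 + w - 2)/(w^2 + 8*w - 3)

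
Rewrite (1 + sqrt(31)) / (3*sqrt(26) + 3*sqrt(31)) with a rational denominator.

Multiply numerator and denominator by -3*sqrt(26) + 3*sqrt(31).
Denominator becomes 45; numerator becomes -3*sqrt(806) - 3*sqrt(26) + 3*sqrt(31) + 93.

(-sqrt(806) - sqrt(26) + sqrt(31) + 31)/15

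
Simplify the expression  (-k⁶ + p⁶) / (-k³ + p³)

-k⁶ + p⁶ factors as (-k + p)*(k + p)*(k² - k*p + p²)*(k² + k*p + p²).

k³ + p³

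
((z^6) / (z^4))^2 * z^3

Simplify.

Inside the bracket: z^2
Raise to the power 2: z^4
Multiply by z^3: add exponents.

z^7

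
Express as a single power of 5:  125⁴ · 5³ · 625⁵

125⁴ = 5^12; 5³ = 5^3; 625⁵ = 5^20
Combine exponents: 5^35

5^35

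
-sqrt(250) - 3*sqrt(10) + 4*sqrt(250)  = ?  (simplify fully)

sqrt(250) = 5*sqrt(10); 3*sqrt(10) = 3*sqrt(10); 4*sqrt(250) = 20*sqrt(10)
Combine: (-5 - 3 + 20)·sqrt(10) = 12*sqrt(10)

12*sqrt(10)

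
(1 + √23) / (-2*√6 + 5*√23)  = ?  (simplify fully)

(2*√6 + 2*√138 + 5*√23 + 115)/551

Multiply numerator and denominator by 2*√6 + 5*√23.
Denominator becomes 551; numerator becomes 2*√6 + 2*√138 + 5*√23 + 115.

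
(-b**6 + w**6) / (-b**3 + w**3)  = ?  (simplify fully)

b**3 + w**3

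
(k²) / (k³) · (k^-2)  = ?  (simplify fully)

k^(-3)

Quotient: (k^-1)
Multiply by (k^-2): add exponents.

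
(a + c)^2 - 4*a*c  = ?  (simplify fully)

(a - c)^2

Expanding gives a^2 - 2*a*c + c^2, a perfect square.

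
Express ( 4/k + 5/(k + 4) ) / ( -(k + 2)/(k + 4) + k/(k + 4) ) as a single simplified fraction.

Numerator: 4/k + 5/(k + 4) = (9*k + 16)/(k^2 + 4*k)
Denominator: -(k + 2)/(k + 4) + k/(k + 4) = -2/(k + 4)
Divide: ((9*k + 16)/(k^2 + 4*k)) · (-k/2 - 2) = (-9*k - 16)/(2*k)

(-9*k - 16)/(2*k)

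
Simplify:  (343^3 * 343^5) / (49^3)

7^18

343^3 = 7^9; 343^5 = 7^15; 49^3 = 7^6
Combine exponents: 7^18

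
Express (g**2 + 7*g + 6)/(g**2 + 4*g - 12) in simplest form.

Factor: g**2 + 7*g + 6 = (g + 6)*(g + 1);  g**2 + 4*g - 12 = (g + 6)*(g - 2)
Cancel the common factor (g + 6).

(g + 1)/(g - 2)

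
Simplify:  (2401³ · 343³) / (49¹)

7^19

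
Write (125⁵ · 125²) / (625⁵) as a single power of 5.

5^1

125⁵ = 5^15; 125² = 5^6; 625⁵ = 5^20
Combine exponents: 5^1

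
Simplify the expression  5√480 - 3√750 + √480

9*√30

5√480 = 20*√30; 3√750 = 15*√30; √480 = 4*√30
Combine: (20 - 15 + 4)·√30 = 9*√30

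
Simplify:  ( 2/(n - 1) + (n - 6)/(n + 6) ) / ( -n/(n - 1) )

Numerator: 2/(n - 1) + (n - 6)/(n + 6) = (n² - 5*n + 18)/(n² + 5*n - 6)
Denominator: -n/(n - 1) = -n/(n - 1)
Divide: ((n² - 5*n + 18)/(n² + 5*n - 6)) · (-(n - 1)/n) = (-n² + 5*n - 18)/(n² + 6*n)

(-n² + 5*n - 18)/(n² + 6*n)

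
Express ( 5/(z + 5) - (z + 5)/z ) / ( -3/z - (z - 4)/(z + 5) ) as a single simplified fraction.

(z² + 5*z + 25)/(z² - z + 15)

Numerator: 5/(z + 5) - (z + 5)/z = (-z² - 5*z - 25)/(z² + 5*z)
Denominator: -3/z - (z - 4)/(z + 5) = (-z² + z - 15)/(z² + 5*z)
Divide: ((-z² - 5*z - 25)/(z² + 5*z)) · ((z² + 5*z)/(-z² + z - 15)) = (z² + 5*z + 25)/(z² - z + 15)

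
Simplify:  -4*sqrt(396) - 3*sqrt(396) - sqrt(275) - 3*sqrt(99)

4*sqrt(396) = 24*sqrt(11); 3*sqrt(396) = 18*sqrt(11); sqrt(275) = 5*sqrt(11); 3*sqrt(99) = 9*sqrt(11)
Combine: (-24 - 18 - 5 - 9)·sqrt(11) = -56*sqrt(11)

-56*sqrt(11)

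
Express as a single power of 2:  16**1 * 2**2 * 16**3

2**18

16**1 = 2**4; 2**2 = 2**2; 16**3 = 2**12
Combine exponents: 2**18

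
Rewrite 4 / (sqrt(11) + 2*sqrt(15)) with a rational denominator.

(-4*sqrt(11) + 8*sqrt(15))/49

Multiply numerator and denominator by -2*sqrt(15) + sqrt(11).
Denominator becomes -49; numerator becomes -8*sqrt(15) + 4*sqrt(11).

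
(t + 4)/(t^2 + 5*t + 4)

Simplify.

Factor: t^2 + 5*t + 4 = (t + 4)*(t + 1)
Cancel the common factor (t + 4).

1/(t + 1)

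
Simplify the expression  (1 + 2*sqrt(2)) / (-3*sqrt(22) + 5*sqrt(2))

(-12*sqrt(11) - 20 - 3*sqrt(22) - 5*sqrt(2))/148

Multiply numerator and denominator by 5*sqrt(2) + 3*sqrt(22).
Denominator becomes -148; numerator becomes 5*sqrt(2) + 3*sqrt(22) + 20 + 12*sqrt(11).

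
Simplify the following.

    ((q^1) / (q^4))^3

q^(-9)

Inside the bracket: (q^-3)
Raise to the power 3: (q^-9)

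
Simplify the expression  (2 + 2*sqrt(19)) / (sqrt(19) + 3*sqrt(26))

(-38 - 2*sqrt(19) + 6*sqrt(26) + 6*sqrt(494))/215

Multiply numerator and denominator by -3*sqrt(26) + sqrt(19).
Denominator becomes -215; numerator becomes -6*sqrt(494) - 6*sqrt(26) + 2*sqrt(19) + 38.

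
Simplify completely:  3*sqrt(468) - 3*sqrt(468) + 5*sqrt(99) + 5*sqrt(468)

3*sqrt(468) = 18*sqrt(13); 3*sqrt(468) = 18*sqrt(13); 5*sqrt(99) = 15*sqrt(11); 5*sqrt(468) = 30*sqrt(13)

15*sqrt(11) + 30*sqrt(13)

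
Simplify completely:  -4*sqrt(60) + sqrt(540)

-2*sqrt(15)

4*sqrt(60) = 8*sqrt(15); sqrt(540) = 6*sqrt(15)
Combine: (-8 + 6)·sqrt(15) = -2*sqrt(15)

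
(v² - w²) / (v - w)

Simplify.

Factor v^2 - w^2 and cancel (v - w).

v + w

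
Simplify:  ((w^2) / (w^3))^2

Inside the bracket: (w^-1)
Raise to the power 2: (w^-2)

w^(-2)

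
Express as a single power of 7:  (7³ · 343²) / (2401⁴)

7³ = 7^3; 343² = 7^6; 2401⁴ = 7^16
Combine exponents: 7^(-7)

7^(-7)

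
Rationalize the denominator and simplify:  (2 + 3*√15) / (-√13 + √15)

Multiply numerator and denominator by √13 + √15.
Denominator becomes 2; numerator becomes 2*√13 + 2*√15 + 3*√195 + 45.

(2*√13 + 2*√15 + 3*√195 + 45)/2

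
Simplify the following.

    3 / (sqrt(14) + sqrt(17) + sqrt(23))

(-sqrt(5474) + 4*sqrt(23) + 10*sqrt(17) + 13*sqrt(14))/148

Group as (sqrt(14) + sqrt(17)) + sqrt(23); multiply by (sqrt(14) + sqrt(17)) - sqrt(23), then rationalise the remaining surd.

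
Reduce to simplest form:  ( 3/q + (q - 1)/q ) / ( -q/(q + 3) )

Numerator: 3/q + (q - 1)/q = (q + 2)/q
Denominator: -q/(q + 3) = -q/(q + 3)
Divide: ((q + 2)/q) · (-(q + 3)/q) = (-q^2 - 5*q - 6)/q^2

(-q^2 - 5*q - 6)/q^2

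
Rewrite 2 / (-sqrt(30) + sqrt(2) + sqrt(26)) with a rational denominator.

Group as (sqrt(2) + sqrt(26)) - sqrt(30); multiply by (sqrt(2) + sqrt(26)) + sqrt(30), then rationalise the remaining surd.

(sqrt(30) + 3*sqrt(26) + 27*sqrt(2) + 2*sqrt(390))/51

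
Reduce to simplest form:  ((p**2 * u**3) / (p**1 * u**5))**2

p**2/u**4

Inside the bracket: p**1 * (u**-2)
Raise to the power 2: p**2 * (u**-4)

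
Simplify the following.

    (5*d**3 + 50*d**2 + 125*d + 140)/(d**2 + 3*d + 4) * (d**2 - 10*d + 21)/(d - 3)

5*d**2 - 245

Factor: 5*d**3 + 50*d**2 + 125*d + 140 = 5*(d**2 + 3*d + 4)*(d + 7);  d**2 - 10*d + 21 = (d - 3)*(d - 7)
Cancel the common factors (d**2 + 3*d + 4), (d - 3).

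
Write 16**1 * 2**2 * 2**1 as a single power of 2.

2**7

16**1 = 2**4; 2**2 = 2**2; 2**1 = 2**1
Combine exponents: 2**7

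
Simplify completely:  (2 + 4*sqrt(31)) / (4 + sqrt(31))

(-14*sqrt(31) + 116)/15

Multiply numerator and denominator by -sqrt(31) + 4.
Denominator becomes -15; numerator becomes -116 + 14*sqrt(31).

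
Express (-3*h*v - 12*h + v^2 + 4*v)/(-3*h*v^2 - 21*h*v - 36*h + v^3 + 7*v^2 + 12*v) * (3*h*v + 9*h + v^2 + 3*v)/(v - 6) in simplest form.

(3*h + v)/(v - 6)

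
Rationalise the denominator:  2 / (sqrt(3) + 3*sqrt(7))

(-sqrt(3) + 3*sqrt(7))/30

Multiply numerator and denominator by -sqrt(3) + 3*sqrt(7).
Denominator becomes 60; numerator becomes -2*sqrt(3) + 6*sqrt(7).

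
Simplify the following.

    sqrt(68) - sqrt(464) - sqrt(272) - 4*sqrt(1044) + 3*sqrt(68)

-28*sqrt(29) + 4*sqrt(17)

sqrt(68) = 2*sqrt(17); sqrt(464) = 4*sqrt(29); sqrt(272) = 4*sqrt(17); 4*sqrt(1044) = 24*sqrt(29); 3*sqrt(68) = 6*sqrt(17)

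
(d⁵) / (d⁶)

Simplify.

1/d

Quotient: (d^-1)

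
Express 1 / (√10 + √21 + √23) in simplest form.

Group as (√10 + √23) + √21; multiply by (√10 + √23) - √21, then rationalise the remaining surd.

(-√4830 + 4*√23 + 6*√21 + 17*√10)/388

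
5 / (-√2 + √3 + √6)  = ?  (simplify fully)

(-35*√2 - 5*√6 + 25*√3 + 60)/23

Group as (√3 + √6) - √2; multiply by (√3 + √6) + √2, then rationalise the remaining surd.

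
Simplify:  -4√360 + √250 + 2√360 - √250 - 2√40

-16*√10

4√360 = 24*√10; √250 = 5*√10; 2√360 = 12*√10; √250 = 5*√10; 2√40 = 4*√10
Combine: (-24 + 5 + 12 - 5 - 4)·√10 = -16*√10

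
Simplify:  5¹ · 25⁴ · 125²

5¹ = 5^1; 25⁴ = 5^8; 125² = 5^6
Combine exponents: 5^15

5^15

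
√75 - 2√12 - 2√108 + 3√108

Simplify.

√75 = 5*√3; 2√12 = 4*√3; 2√108 = 12*√3; 3√108 = 18*√3
Combine: (5 - 4 - 12 + 18)·√3 = 7*√3

7*√3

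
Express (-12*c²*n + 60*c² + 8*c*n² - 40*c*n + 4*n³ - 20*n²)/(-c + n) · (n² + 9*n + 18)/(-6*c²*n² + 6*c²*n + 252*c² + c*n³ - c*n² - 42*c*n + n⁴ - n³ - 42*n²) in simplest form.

Factor: -12*c²*n + 60*c² + 8*c*n² - 40*c*n + 4*n³ - 20*n² = 4·(3*c + n)·(n - 5)·(-c + n);  n² + 9*n + 18 = (n + 6)·(n + 3);  -6*c²*n² + 6*c²*n + 252*c² + c*n³ - c*n² - 42*c*n + n⁴ - n³ - 42*n² = (3*c + n)·(n + 6)·(n - 7)·(-2*c + n)
Cancel the common factors (3*c + n), (-c + n), (n + 6).

(-4*n² + 8*n + 60)/(2*c*n - 14*c - n² + 7*n)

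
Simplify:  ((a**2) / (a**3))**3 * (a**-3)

Inside the bracket: (a**-1)
Raise to the power 3: (a**-3)
Multiply by (a**-3): add exponents.

a**(-6)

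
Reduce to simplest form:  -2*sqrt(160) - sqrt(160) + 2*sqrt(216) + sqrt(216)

2*sqrt(160) = 8*sqrt(10); sqrt(160) = 4*sqrt(10); 2*sqrt(216) = 12*sqrt(6); sqrt(216) = 6*sqrt(6)

-12*sqrt(10) + 18*sqrt(6)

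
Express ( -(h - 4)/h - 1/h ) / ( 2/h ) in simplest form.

-h/2 + 3/2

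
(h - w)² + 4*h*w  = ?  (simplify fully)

After expansion: h² + 2*h*w + w² — a perfect-square trinomial.

(h + w)²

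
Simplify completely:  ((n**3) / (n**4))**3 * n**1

n**(-2)

Inside the bracket: (n**-1)
Raise to the power 3: (n**-3)
Multiply by n**1: add exponents.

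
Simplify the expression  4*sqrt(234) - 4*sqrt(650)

4*sqrt(234) = 12*sqrt(26); 4*sqrt(650) = 20*sqrt(26)
Combine: (12 - 20)·sqrt(26) = -8*sqrt(26)

-8*sqrt(26)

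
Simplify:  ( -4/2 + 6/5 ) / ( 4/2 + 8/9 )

Numerator: -4/2 + 6/5 = -4/5
Denominator: 4/2 + 8/9 = 26/9
Divide: (-4/5) · (9/26) = -18/65

-18/65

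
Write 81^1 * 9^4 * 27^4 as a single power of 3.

3^24

81^1 = 3^4; 9^4 = 3^8; 27^4 = 3^12
Combine exponents: 3^24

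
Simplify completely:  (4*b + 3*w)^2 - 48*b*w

(4*b - 3*w)^2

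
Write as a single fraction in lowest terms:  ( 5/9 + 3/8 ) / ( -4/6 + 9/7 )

469/312

Numerator: 5/9 + 3/8 = 67/72
Denominator: -4/6 + 9/7 = 13/21
Divide: (67/72) · (21/13) = 469/312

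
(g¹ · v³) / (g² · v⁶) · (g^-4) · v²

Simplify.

1/(g⁵*v)

Quotient: (g^-1) · (v^-3)
Multiply by (g^-4) · v²: add exponents.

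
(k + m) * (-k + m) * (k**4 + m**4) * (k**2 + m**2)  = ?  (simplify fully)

Telescope via difference of squares: (m+k)(m-k) = -k**2 + m**2, then repeat with the next factor.

-k**8 + m**8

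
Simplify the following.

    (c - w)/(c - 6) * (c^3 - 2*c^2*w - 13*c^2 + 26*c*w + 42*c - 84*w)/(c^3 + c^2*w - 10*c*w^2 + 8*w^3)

(c - 7)/(c + 4*w)

Factor: c^3 - 2*c^2*w - 13*c^2 + 26*c*w + 42*c - 84*w = (c - 2*w)*(c - 6)*(c - 7);  c^3 + c^2*w - 10*c*w^2 + 8*w^3 = (c - w)*(c - 2*w)*(c + 4*w)
Cancel the common factors (c - 2*w), (c - w), (c - 6).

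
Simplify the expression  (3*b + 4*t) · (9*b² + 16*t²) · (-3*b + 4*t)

Pair the conjugate factors: ((4*t)+(3*b))((4*t)-(3*b)) = -9*b² + 16*t², then repeat with the next factor.

-81*b⁴ + 256*t⁴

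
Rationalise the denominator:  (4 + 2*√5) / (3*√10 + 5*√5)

Multiply numerator and denominator by -3*√10 + 5*√5.
Denominator becomes 35; numerator becomes -30*√2 - 12*√10 + 20*√5 + 50.

(-30*√2 - 12*√10 + 20*√5 + 50)/35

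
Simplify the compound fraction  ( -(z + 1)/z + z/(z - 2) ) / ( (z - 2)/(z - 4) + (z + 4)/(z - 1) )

Numerator: -(z + 1)/z + z/(z - 2) = (z + 2)/(z^2 - 2*z)
Denominator: (z - 2)/(z - 4) + (z + 4)/(z - 1) = (2*z^2 - 3*z - 14)/(z^2 - 5*z + 4)
Divide: ((z + 2)/(z^2 - 2*z)) · ((z^2 - 5*z + 4)/(2*z^2 - 3*z - 14)) = (z^2 - 5*z + 4)/(2*z^3 - 11*z^2 + 14*z)

(z^2 - 5*z + 4)/(2*z^3 - 11*z^2 + 14*z)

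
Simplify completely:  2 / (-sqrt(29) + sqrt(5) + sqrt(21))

(6*sqrt(29) + 26*sqrt(21) + 90*sqrt(5) + 4*sqrt(3045))/411

Group as (sqrt(5) + sqrt(21)) - sqrt(29); multiply by (sqrt(5) + sqrt(21)) + sqrt(29), then rationalise the remaining surd.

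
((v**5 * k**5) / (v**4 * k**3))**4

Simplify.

Inside the bracket: v**1 * k**2
Raise to the power 4: v**4 * k**8

k**8*v**4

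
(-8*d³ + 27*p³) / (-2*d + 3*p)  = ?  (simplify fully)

Apply the difference-of-cubes factorisation and cancel (-2*d + 3*p).

4*d² + 6*d*p + 9*p²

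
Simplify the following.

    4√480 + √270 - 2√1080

7*√30

4√480 = 16*√30; √270 = 3*√30; 2√1080 = 12*√30
Combine: (16 + 3 - 12)·√30 = 7*√30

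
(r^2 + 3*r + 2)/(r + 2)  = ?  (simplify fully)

r + 1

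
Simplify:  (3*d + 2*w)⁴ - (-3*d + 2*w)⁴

432*d³*w + 192*d*w³

Write as f((2*w),(3*d)) - f((2*w),-(3*d)) and expand.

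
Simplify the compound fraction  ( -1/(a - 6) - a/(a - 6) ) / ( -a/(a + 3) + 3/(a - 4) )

(a^3 - 13*a - 12)/(a^3 - 13*a^2 + 33*a + 54)

Numerator: -1/(a - 6) - a/(a - 6) = (-a - 1)/(a - 6)
Denominator: -a/(a + 3) + 3/(a - 4) = (-a^2 + 7*a + 9)/(a^2 - a - 12)
Divide: ((-a - 1)/(a - 6)) · ((a^2 - a - 12)/(-a^2 + 7*a + 9)) = (a^3 - 13*a - 12)/(a^3 - 13*a^2 + 33*a + 54)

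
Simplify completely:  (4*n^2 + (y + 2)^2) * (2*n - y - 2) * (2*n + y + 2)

16*n^4 - y^4 - 8*y^3 - 24*y^2 - 32*y - 16

((2*n)+(y + 2))((2*n)-(y + 2)) = 4*n^2 - y^2 - 4*y - 4; continue pairing.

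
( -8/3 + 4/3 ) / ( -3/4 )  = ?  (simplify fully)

16/9

Numerator: -8/3 + 4/3 = -4/3
Denominator: -3/4 = -3/4
Divide: (-4/3) · (-4/3) = 16/9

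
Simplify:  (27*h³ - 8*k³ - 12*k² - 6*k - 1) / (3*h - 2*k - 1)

9*h² + 6*h*k + 3*h + 4*k² + 4*k + 1

Factor as (a-b)(a^2+ab+b^2) with a=(3*h), b=(2*k + 1).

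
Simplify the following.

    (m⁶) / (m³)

m³

Quotient: m³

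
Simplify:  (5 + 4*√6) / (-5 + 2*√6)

-30*√6 - 73

Multiply numerator and denominator by -5 - 2*√6.
Denominator becomes 1; numerator becomes -30*√6 - 73.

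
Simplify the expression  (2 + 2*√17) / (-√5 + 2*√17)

Multiply numerator and denominator by √5 + 2*√17.
Denominator becomes 63; numerator becomes 2*√5 + 4*√17 + 2*√85 + 68.

(2*√5 + 4*√17 + 2*√85 + 68)/63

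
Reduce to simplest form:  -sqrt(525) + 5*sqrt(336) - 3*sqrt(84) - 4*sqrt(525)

-11*sqrt(21)

sqrt(525) = 5*sqrt(21); 5*sqrt(336) = 20*sqrt(21); 3*sqrt(84) = 6*sqrt(21); 4*sqrt(525) = 20*sqrt(21)
Combine: (-5 + 20 - 6 - 20)·sqrt(21) = -11*sqrt(21)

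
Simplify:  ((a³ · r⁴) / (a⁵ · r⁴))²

a^(-4)

Inside the bracket: (a^-2)
Raise to the power 2: (a^-4)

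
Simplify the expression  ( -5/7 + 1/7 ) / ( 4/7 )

Numerator: -5/7 + 1/7 = -4/7
Denominator: 4/7 = 4/7
Divide: (-4/7) · (7/4) = -1

-1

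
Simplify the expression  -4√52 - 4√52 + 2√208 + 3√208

4*√13

4√52 = 8*√13; 4√52 = 8*√13; 2√208 = 8*√13; 3√208 = 12*√13
Combine: (-8 - 8 + 8 + 12)·√13 = 4*√13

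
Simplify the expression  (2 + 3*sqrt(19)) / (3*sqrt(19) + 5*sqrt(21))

(-171 - 6*sqrt(19) + 10*sqrt(21) + 15*sqrt(399))/354

Multiply numerator and denominator by -5*sqrt(21) + 3*sqrt(19).
Denominator becomes -354; numerator becomes -15*sqrt(399) - 10*sqrt(21) + 6*sqrt(19) + 171.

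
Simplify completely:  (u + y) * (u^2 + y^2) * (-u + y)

Telescope via difference of squares: (y+u)(y-u) = -u^2 + y^2, then repeat with the next factor.

-u^4 + y^4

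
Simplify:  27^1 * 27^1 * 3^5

27^1 = 3^3; 27^1 = 3^3; 3^5 = 3^5
Combine exponents: 3^11

3^11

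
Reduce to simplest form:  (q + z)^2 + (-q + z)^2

2*q^2 + 2*z^2

Binomially expand both and collect terms in z, q.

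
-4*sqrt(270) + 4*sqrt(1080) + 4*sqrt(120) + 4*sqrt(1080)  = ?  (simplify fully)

4*sqrt(270) = 12*sqrt(30); 4*sqrt(1080) = 24*sqrt(30); 4*sqrt(120) = 8*sqrt(30); 4*sqrt(1080) = 24*sqrt(30)
Combine: (-12 + 24 + 8 + 24)·sqrt(30) = 44*sqrt(30)

44*sqrt(30)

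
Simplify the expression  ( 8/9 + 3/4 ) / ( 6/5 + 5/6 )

295/366

Numerator: 8/9 + 3/4 = 59/36
Denominator: 6/5 + 5/6 = 61/30
Divide: (59/36) · (30/61) = 295/366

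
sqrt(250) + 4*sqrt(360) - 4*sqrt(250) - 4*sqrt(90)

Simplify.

sqrt(250) = 5*sqrt(10); 4*sqrt(360) = 24*sqrt(10); 4*sqrt(250) = 20*sqrt(10); 4*sqrt(90) = 12*sqrt(10)
Combine: (5 + 24 - 20 - 12)·sqrt(10) = -3*sqrt(10)

-3*sqrt(10)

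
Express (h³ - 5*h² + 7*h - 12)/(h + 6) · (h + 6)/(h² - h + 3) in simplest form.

Factor: h³ - 5*h² + 7*h - 12 = (h - 4)·(h² - h + 3)
Cancel the common factors (h² - h + 3), (h + 6).

h - 4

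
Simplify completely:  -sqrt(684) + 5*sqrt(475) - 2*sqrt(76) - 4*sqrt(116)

sqrt(684) = 6*sqrt(19); 5*sqrt(475) = 25*sqrt(19); 2*sqrt(76) = 4*sqrt(19); 4*sqrt(116) = 8*sqrt(29)

-8*sqrt(29) + 15*sqrt(19)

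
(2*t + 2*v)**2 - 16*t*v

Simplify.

After expansion: 4*t**2 - 8*t*v + 4*v**2 — a perfect-square trinomial.

4*(t - v)**2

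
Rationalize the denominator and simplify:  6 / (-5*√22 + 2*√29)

(-15*√22 - 6*√29)/217

Multiply numerator and denominator by 2*√29 + 5*√22.
Denominator becomes -434; numerator becomes 12*√29 + 30*√22.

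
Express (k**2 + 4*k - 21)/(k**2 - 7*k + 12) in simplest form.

Factor: k**2 + 4*k - 21 = (k + 7)*(k - 3);  k**2 - 7*k + 12 = (k - 3)*(k - 4)
Cancel the common factor (k - 3).

(k + 7)/(k - 4)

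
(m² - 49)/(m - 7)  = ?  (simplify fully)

m + 7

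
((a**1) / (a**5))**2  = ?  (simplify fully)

a**(-8)

Inside the bracket: (a**-4)
Raise to the power 2: (a**-8)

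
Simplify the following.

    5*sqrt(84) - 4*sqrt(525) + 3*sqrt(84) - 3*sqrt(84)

-10*sqrt(21)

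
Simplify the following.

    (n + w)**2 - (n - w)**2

Only the odd-power cross terms survive.

4*n*w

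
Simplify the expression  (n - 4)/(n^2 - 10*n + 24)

1/(n - 6)

Factor: n^2 - 10*n + 24 = (n - 6)*(n - 4)
Cancel the common factor (n - 4).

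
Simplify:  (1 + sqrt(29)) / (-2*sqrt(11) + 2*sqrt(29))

(sqrt(11) + sqrt(29) + sqrt(319) + 29)/36

Multiply numerator and denominator by 2*sqrt(11) + 2*sqrt(29).
Denominator becomes 72; numerator becomes 2*sqrt(11) + 2*sqrt(29) + 2*sqrt(319) + 58.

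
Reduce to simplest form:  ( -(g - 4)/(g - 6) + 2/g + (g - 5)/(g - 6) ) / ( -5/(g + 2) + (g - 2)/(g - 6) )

Numerator: -(g - 4)/(g - 6) + 2/g + (g - 5)/(g - 6) = (g - 12)/(g^2 - 6*g)
Denominator: -5/(g + 2) + (g - 2)/(g - 6) = (g^2 - 5*g + 26)/(g^2 - 4*g - 12)
Divide: ((g - 12)/(g^2 - 6*g)) · ((g^2 - 4*g - 12)/(g^2 - 5*g + 26)) = (g^2 - 10*g - 24)/(g^3 - 5*g^2 + 26*g)

(g^2 - 10*g - 24)/(g^3 - 5*g^2 + 26*g)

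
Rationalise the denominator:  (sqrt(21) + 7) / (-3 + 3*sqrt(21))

(7 + 2*sqrt(21))/15

Multiply numerator and denominator by -3*sqrt(21) - 3.
Denominator becomes -180; numerator becomes -24*sqrt(21) - 84.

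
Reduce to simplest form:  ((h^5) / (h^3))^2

h^4

Inside the bracket: h^2
Raise to the power 2: h^4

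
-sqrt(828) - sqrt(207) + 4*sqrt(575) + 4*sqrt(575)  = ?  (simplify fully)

sqrt(828) = 6*sqrt(23); sqrt(207) = 3*sqrt(23); 4*sqrt(575) = 20*sqrt(23); 4*sqrt(575) = 20*sqrt(23)
Combine: (-6 - 3 + 20 + 20)·sqrt(23) = 31*sqrt(23)

31*sqrt(23)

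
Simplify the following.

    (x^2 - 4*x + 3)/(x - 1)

Factor: x^2 - 4*x + 3 = (x - 1)*(x - 3)
Cancel the common factor (x - 1).

x - 3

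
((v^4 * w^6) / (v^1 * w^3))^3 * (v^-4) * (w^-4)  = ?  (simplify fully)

v^5*w^5

Inside the bracket: v^3 * w^3
Raise to the power 3: v^9 * w^9
Multiply by (v^-4) * (w^-4): add exponents.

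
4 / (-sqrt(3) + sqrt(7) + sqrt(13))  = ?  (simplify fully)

Group as (sqrt(7) + sqrt(13)) - sqrt(3); multiply by (sqrt(7) + sqrt(13)) + sqrt(3), then rationalise the remaining surd.

(-68*sqrt(3) - 12*sqrt(13) + 36*sqrt(7) + 8*sqrt(273))/75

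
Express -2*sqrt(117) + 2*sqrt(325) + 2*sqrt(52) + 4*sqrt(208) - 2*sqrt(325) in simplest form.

2*sqrt(117) = 6*sqrt(13); 2*sqrt(325) = 10*sqrt(13); 2*sqrt(52) = 4*sqrt(13); 4*sqrt(208) = 16*sqrt(13); 2*sqrt(325) = 10*sqrt(13)
Combine: (-6 + 10 + 4 + 16 - 10)·sqrt(13) = 14*sqrt(13)

14*sqrt(13)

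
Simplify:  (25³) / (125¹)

5^3

25³ = 5^6; 125¹ = 5^3
Combine exponents: 5^3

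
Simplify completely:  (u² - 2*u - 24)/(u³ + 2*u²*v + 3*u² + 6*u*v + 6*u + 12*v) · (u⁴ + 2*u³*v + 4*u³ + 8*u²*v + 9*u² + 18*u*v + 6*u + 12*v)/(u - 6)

u² + 5*u + 4

Factor: u² - 2*u - 24 = (u - 6)·(u + 4);  u³ + 2*u²*v + 3*u² + 6*u*v + 6*u + 12*v = (u + 2*v)·(u² + 3*u + 6);  u⁴ + 2*u³*v + 4*u³ + 8*u²*v + 9*u² + 18*u*v + 6*u + 12*v = (u + 1)·(u² + 3*u + 6)·(u + 2*v)
Cancel the common factors (u² + 3*u + 6), (u + 2*v), (u - 6).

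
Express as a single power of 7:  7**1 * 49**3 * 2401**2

7**15

7**1 = 7**1; 49**3 = 7**6; 2401**2 = 7**8
Combine exponents: 7**15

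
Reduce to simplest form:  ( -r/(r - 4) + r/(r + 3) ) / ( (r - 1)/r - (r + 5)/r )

7*r^2/(6*r^2 - 6*r - 72)

Numerator: -r/(r - 4) + r/(r + 3) = -7*r/(r^2 - r - 12)
Denominator: (r - 1)/r - (r + 5)/r = -6/r
Divide: (-7*r/(r^2 - r - 12)) · (-r/6) = 7*r^2/(6*r^2 - 6*r - 72)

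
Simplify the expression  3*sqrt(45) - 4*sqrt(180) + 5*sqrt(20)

3*sqrt(45) = 9*sqrt(5); 4*sqrt(180) = 24*sqrt(5); 5*sqrt(20) = 10*sqrt(5)
Combine: (9 - 24 + 10)·sqrt(5) = -5*sqrt(5)

-5*sqrt(5)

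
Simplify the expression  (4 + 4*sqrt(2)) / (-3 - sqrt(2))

Multiply numerator and denominator by -3 + sqrt(2).
Denominator becomes 7; numerator becomes -8*sqrt(2) - 4.

(-8*sqrt(2) - 4)/7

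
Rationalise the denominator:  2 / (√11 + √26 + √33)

(-11*√78 + 2*√33 + 9*√26 + 24*√11)/282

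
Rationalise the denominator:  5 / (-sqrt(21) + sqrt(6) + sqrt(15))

(2*sqrt(15) + 5*sqrt(6) + sqrt(210))/12

Group as (sqrt(6) + sqrt(15)) - sqrt(21); multiply by (sqrt(6) + sqrt(15)) + sqrt(21), then rationalise the remaining surd.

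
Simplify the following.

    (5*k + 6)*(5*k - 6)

25*k**2 - 36

Difference of squares with P = 5*k, Q = 6.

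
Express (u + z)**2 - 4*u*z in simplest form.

(u - z)**2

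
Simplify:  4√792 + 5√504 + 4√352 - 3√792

4√792 = 24*√22; 5√504 = 30*√14; 4√352 = 16*√22; 3√792 = 18*√22

22*√22 + 30*√14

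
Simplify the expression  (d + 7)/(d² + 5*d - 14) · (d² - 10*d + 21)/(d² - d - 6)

Factor: d² + 5*d - 14 = (d + 7)·(d - 2);  d² - 10*d + 21 = (d - 7)·(d - 3);  d² - d - 6 = (d - 3)·(d + 2)
Cancel the common factors (d + 7), (d - 3).

(d - 7)/(d² - 4)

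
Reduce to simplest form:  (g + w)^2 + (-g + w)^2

2*g^2 + 2*w^2

Binomially expand both and collect terms in w, g.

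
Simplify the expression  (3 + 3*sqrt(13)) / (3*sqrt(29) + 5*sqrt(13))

(-9*sqrt(377) - 9*sqrt(29) + 15*sqrt(13) + 195)/64

Multiply numerator and denominator by -3*sqrt(29) + 5*sqrt(13).
Denominator becomes 64; numerator becomes -9*sqrt(377) - 9*sqrt(29) + 15*sqrt(13) + 195.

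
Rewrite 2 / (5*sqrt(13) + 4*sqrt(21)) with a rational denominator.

Multiply numerator and denominator by -4*sqrt(21) + 5*sqrt(13).
Denominator becomes -11; numerator becomes -8*sqrt(21) + 10*sqrt(13).

(-10*sqrt(13) + 8*sqrt(21))/11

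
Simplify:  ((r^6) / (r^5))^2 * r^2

r^4

Inside the bracket: r^1
Raise to the power 2: r^2
Multiply by r^2: add exponents.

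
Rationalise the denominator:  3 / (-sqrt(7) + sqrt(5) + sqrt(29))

Group as (sqrt(5) + sqrt(29)) - sqrt(7); multiply by (sqrt(5) + sqrt(29)) + sqrt(7), then rationalise the remaining surd.

(-93*sqrt(5) - 6*sqrt(1015) + 81*sqrt(7) + 51*sqrt(29))/149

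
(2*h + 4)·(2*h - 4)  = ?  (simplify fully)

Difference of squares with P = 2*h, Q = 4.

4*h² - 16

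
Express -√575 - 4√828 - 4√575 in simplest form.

-49*√23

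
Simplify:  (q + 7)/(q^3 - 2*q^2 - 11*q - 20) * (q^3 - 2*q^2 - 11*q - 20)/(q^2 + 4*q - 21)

1/(q - 3)

Factor: q^3 - 2*q^2 - 11*q - 20 = (q^2 + 3*q + 4)*(q - 5);  q^3 - 2*q^2 - 11*q - 20 = (q^2 + 3*q + 4)*(q - 5);  q^2 + 4*q - 21 = (q + 7)*(q - 3)
Cancel the common factors (q^2 + 3*q + 4), (q + 7), (q - 5).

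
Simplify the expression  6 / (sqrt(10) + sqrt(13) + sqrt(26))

(-312*sqrt(5) - 18*sqrt(26) + 138*sqrt(13) + 174*sqrt(10))/511

Group as (sqrt(10) + sqrt(26)) + sqrt(13); multiply by (sqrt(10) + sqrt(26)) - sqrt(13), then rationalise the remaining surd.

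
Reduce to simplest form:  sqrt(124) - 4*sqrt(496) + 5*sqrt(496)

6*sqrt(31)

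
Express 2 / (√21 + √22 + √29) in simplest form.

Group as (√21 + √29) + √22; multiply by (√21 + √29) - √22, then rationalise the remaining surd.

(-√13398 + 7*√29 + 14*√22 + 15*√21)/413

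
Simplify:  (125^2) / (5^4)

125^2 = 5^6; 5^4 = 5^4
Combine exponents: 5^2

5^2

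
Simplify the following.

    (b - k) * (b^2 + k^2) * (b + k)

b^4 - k^4

Pair the conjugate factors: (b+k)(b-k) = b^2 - k^2, then repeat with the next factor.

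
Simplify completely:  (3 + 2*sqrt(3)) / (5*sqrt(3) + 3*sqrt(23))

Multiply numerator and denominator by -3*sqrt(23) + 5*sqrt(3).
Denominator becomes -132; numerator becomes -6*sqrt(69) - 9*sqrt(23) + 15*sqrt(3) + 30.

(-10 - 5*sqrt(3) + 3*sqrt(23) + 2*sqrt(69))/44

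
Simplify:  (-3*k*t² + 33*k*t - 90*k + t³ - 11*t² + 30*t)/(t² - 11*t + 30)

-3*k + t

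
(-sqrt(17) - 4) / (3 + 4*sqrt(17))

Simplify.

Multiply numerator and denominator by -4*sqrt(17) + 3.
Denominator becomes -263; numerator becomes 13*sqrt(17) + 56.

(-56 - 13*sqrt(17))/263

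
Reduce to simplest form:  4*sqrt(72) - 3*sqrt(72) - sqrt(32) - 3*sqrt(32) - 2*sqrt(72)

-22*sqrt(2)

4*sqrt(72) = 24*sqrt(2); 3*sqrt(72) = 18*sqrt(2); sqrt(32) = 4*sqrt(2); 3*sqrt(32) = 12*sqrt(2); 2*sqrt(72) = 12*sqrt(2)
Combine: (24 - 18 - 4 - 12 - 12)·sqrt(2) = -22*sqrt(2)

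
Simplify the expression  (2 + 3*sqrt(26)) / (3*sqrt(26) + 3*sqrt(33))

(-78 - 2*sqrt(26) + 2*sqrt(33) + 3*sqrt(858))/21

Multiply numerator and denominator by -3*sqrt(33) + 3*sqrt(26).
Denominator becomes -63; numerator becomes -9*sqrt(858) - 6*sqrt(33) + 6*sqrt(26) + 234.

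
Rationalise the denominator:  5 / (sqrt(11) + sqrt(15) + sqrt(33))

Group as (sqrt(15) + sqrt(33)) + sqrt(11); multiply by (sqrt(15) + sqrt(33)) - sqrt(11), then rationalise the remaining surd.

(-330*sqrt(5) - 35*sqrt(33) + 145*sqrt(15) + 185*sqrt(11))/611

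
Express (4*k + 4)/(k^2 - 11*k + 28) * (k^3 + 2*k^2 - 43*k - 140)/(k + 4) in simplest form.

(4*k^2 + 24*k + 20)/(k - 4)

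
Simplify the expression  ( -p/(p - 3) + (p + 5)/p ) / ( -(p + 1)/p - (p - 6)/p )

(-2*p + 15)/(2*p^2 - 11*p + 15)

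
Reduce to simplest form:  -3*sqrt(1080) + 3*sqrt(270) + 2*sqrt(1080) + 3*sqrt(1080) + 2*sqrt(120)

25*sqrt(30)

3*sqrt(1080) = 18*sqrt(30); 3*sqrt(270) = 9*sqrt(30); 2*sqrt(1080) = 12*sqrt(30); 3*sqrt(1080) = 18*sqrt(30); 2*sqrt(120) = 4*sqrt(30)
Combine: (-18 + 9 + 12 + 18 + 4)·sqrt(30) = 25*sqrt(30)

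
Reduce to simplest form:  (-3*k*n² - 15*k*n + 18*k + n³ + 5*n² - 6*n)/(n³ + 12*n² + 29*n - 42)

(-3*k + n)/(n + 7)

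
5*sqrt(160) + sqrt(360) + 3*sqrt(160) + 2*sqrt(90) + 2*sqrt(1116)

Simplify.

12*sqrt(31) + 44*sqrt(10)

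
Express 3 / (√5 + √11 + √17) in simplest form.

Group as (√5 + √11) + √17; multiply by (√5 + √11) - √17, then rationalise the remaining surd.

(-2*√935 - √17 + 11*√11 + 23*√5)/73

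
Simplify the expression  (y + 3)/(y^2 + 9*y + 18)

Factor: y^2 + 9*y + 18 = (y + 6)*(y + 3)
Cancel the common factor (y + 3).

1/(y + 6)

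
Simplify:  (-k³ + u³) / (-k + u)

k² + k*u + u²

Apply the difference-of-cubes factorisation and cancel (-k + u).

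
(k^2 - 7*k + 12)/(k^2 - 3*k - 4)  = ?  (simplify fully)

Factor: k^2 - 7*k + 12 = (k - 3)*(k - 4);  k^2 - 3*k - 4 = (k - 4)*(k + 1)
Cancel the common factor (k - 4).

(k - 3)/(k + 1)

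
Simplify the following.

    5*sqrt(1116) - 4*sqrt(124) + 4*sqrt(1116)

46*sqrt(31)

5*sqrt(1116) = 30*sqrt(31); 4*sqrt(124) = 8*sqrt(31); 4*sqrt(1116) = 24*sqrt(31)
Combine: (30 - 8 + 24)·sqrt(31) = 46*sqrt(31)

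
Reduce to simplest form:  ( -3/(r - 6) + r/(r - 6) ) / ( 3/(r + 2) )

Numerator: -3/(r - 6) + r/(r - 6) = (r - 3)/(r - 6)
Denominator: 3/(r + 2) = 3/(r + 2)
Divide: ((r - 3)/(r - 6)) · (r/3 + 2/3) = (r^2 - r - 6)/(3*r - 18)

(r^2 - r - 6)/(3*r - 18)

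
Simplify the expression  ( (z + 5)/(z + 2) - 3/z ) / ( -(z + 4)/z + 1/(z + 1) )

(-z³ - 3*z² + 4*z + 6)/(z³ + 6*z² + 12*z + 8)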